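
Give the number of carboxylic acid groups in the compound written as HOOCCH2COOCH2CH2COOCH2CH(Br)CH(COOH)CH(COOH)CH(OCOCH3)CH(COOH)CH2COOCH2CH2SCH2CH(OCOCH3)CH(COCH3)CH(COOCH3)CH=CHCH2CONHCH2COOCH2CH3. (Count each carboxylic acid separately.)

Working along the chain:
  HOOC: –COOH: carbonyl C bonded to –OH and C → carboxylic acid (the –OH is not a separate alcohol).
  CH2COOCH2: –C(=O)–O–C with C on the carbonyl side → ester.
  CH2COOCH2: –C(=O)–O–C with C on the carbonyl side → ester.
  CH(Br): halogen on an sp³ carbon → alkyl halide.
  CH(COOH): pendant –COOH: carbonyl C bonded to C and –OH → carboxylic acid.
  CH(COOH): pendant –COOH: carbonyl C bonded to C and –OH → carboxylic acid.
  CH(OCOCH3): pendant –OC(=O)CH3: an acyloxy group → ester.
  CH(COOH): pendant –COOH: carbonyl C bonded to C and –OH → carboxylic acid.
  CH2COOCH2: –C(=O)–O–C with C on the carbonyl side → ester.
  CH2SCH2: C–S–C linkage → sulfide (thioether).
  CH(OCOCH3): pendant –OC(=O)CH3: an acyloxy group → ester.
  CH(COCH3): pendant –COCH3: carbonyl C bonded to two carbons → ketone.
  CH(COOCH3): pendant –COOCH3: carbonyl C bonded to C and –OCH3 → ester.
  CH=CH: C=C double bond → alkene.
  CH2CONHCH2: –C(=O)–N– linkage → amide (the N is not an amine).
  COOCH2CH3: –C(=O)OCH2CH3: carbonyl C bonded to C and to –OEt → ester.
Carboxylic acid appears at: HOOC, CH(COOH), CH(COOH), CH(COOH) → 4.

4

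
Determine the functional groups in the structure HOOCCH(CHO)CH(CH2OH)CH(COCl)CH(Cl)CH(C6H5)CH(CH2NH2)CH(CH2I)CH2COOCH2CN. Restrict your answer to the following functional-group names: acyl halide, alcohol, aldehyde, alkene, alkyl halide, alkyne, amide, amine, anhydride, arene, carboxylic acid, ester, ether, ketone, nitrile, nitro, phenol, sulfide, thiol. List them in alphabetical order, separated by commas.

Taking each segment in turn:
  HOOC: –COOH: carbonyl C bonded to –OH and C → carboxylic acid (the –OH is not a separate alcohol).
  CH(CHO): pendant –CHO: carbonyl C bonded to C and H → aldehyde.
  CH(CH2OH): pendant –CH2OH on an sp³ backbone C → alcohol.
  CH(COCl): pendant –C(=O)X: carbonyl C bonded to C and halogen → acyl halide.
  CH(Cl): halogen on an sp³ carbon → alkyl halide.
  CH(C6H5): pendant –C6H5: benzene ring → arene.
  CH(CH2NH2): pendant –CH2NH2: N on sp³ C, no adjacent C=O → amine.
  CH(CH2I): pendant –CH2X: halogen on sp³ carbon → alkyl halide.
  CH2COOCH2: –C(=O)–O–C with C on the carbonyl side → ester.
  CN: –C≡N: carbon triple-bonded to nitrogen → nitrile.

acyl halide, alcohol, aldehyde, alkyl halide, amine, arene, carboxylic acid, ester, nitrile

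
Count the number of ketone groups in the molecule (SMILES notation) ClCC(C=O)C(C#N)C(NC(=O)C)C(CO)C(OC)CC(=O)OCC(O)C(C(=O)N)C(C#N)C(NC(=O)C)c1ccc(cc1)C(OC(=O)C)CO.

0

Reading the structure from left to right:
  ClCH2: halogen on an sp³ carbon → alkyl halide.
  CH(CHO): pendant –CHO: carbonyl C bonded to C and H → aldehyde.
  CH(CN): pendant –C≡N: nitrile.
  CH(NHCOCH3): pendant –NHC(=O)CH3: N bonded to a carbonyl → amide (not amine).
  CH(CH2OH): pendant –CH2OH on an sp³ backbone C → alcohol.
  CH(OCH3): pendant –OCH3: C–O–C with sp³ C, no adjacent C=O → ether.
  CH2COOCH2: –C(=O)–O–C with C on the carbonyl side → ester.
  CH(OH): –OH on an sp³ carbon → alcohol (secondary).
  CH(CONH2): pendant –CONH2: carbonyl C bonded to C and N → amide.
  CH(CN): pendant –C≡N: nitrile.
  CH(NHCOCH3): pendant –NHC(=O)CH3: N bonded to a carbonyl → amide (not amine).
  C6H4: para-disubstituted benzene ring → arene.
  CH(OCOCH3): pendant –OC(=O)CH3: an acyloxy group → ester.
  CH2OH: –OH on an sp³ carbon → alcohol.
No segment is a ketone: CH(CHO) is aldehyde, not ketone; CH(NHCOCH3) is amide, not ketone; CH2COOCH2 is ester, not ketone. → 0.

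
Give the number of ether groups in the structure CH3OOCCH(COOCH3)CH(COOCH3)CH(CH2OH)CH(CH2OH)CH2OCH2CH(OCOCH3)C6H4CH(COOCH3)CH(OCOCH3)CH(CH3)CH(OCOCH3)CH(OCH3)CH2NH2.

CH3O–C(=O)–: carbonyl C bonded to C and to –OCH3 → ester (not ketone + ether).
pendant –COOCH3: carbonyl C bonded to C and –OCH3 → ester.
pendant –COOCH3: carbonyl C bonded to C and –OCH3 → ester.
pendant –CH2OH on an sp³ backbone C → alcohol.
pendant –CH2OH on an sp³ backbone C → alcohol.
C–O–C with sp³ carbons on both sides and no adjacent C=O → ether.
pendant –OC(=O)CH3: an acyloxy group → ester.
para-disubstituted benzene ring → arene.
pendant –COOCH3: carbonyl C bonded to C and –OCH3 → ester.
pendant –OC(=O)CH3: an acyloxy group → ester.
pendant –OC(=O)CH3: an acyloxy group → ester.
pendant –OCH3: C–O–C with sp³ C, no adjacent C=O → ether.
–NH2 on an sp³ carbon with no adjacent C=O → amine.
Ether appears at: CH2OCH2, CH(OCH3) → 2.

2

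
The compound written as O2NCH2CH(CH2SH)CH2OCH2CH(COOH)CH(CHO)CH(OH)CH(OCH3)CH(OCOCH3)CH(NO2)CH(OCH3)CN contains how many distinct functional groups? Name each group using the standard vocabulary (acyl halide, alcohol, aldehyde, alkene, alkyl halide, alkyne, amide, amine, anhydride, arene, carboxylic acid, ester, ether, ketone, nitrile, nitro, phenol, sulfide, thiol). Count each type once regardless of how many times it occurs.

Taking each segment in turn:
  O2NCH2: –NO2 on carbon → nitro group.
  CH(CH2SH): pendant –CH2SH → thiol.
  CH2OCH2: C–O–C with sp³ carbons on both sides and no adjacent C=O → ether.
  CH(COOH): pendant –COOH: carbonyl C bonded to C and –OH → carboxylic acid.
  CH(CHO): pendant –CHO: carbonyl C bonded to C and H → aldehyde.
  CH(OH): –OH on an sp³ carbon → alcohol (secondary).
  CH(OCH3): pendant –OCH3: C–O–C with sp³ C, no adjacent C=O → ether.
  CH(OCOCH3): pendant –OC(=O)CH3: an acyloxy group → ester.
  CH(NO2): –NO2 on an sp³ carbon → nitro (the N=O is not a carbonyl).
  CH(OCH3): pendant –OCH3: C–O–C with sp³ C, no adjacent C=O → ether.
  CN: –C≡N: carbon triple-bonded to nitrogen → nitrile.
Distinct types present: alcohol, aldehyde, carboxylic acid, ester, ether, nitrile, nitro, thiol.

8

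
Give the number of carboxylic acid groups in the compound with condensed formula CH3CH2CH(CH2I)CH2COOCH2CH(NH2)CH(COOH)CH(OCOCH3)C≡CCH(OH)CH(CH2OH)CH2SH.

Taking each segment in turn:
  CH(CH2I): pendant –CH2X: halogen on sp³ carbon → alkyl halide.
  CH2COOCH2: –C(=O)–O–C with C on the carbonyl side → ester.
  CH(NH2): –NH2 on an sp³ carbon with no adjacent C=O → amine.
  CH(COOH): pendant –COOH: carbonyl C bonded to C and –OH → carboxylic acid.
  CH(OCOCH3): pendant –OC(=O)CH3: an acyloxy group → ester.
  C≡C: C≡C triple bond → alkyne.
  CH(OH): –OH on an sp³ carbon → alcohol (secondary).
  CH(CH2OH): pendant –CH2OH on an sp³ backbone C → alcohol.
  CH2SH: –SH on an sp³ carbon → thiol.
Carboxylic acid appears at: CH(COOH) → 1.

1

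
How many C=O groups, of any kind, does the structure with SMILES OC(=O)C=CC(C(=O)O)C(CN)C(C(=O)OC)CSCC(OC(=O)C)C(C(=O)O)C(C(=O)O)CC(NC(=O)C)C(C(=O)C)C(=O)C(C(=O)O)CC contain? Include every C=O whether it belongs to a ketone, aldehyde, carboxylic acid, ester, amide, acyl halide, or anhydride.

10

HOOC: carboxylic acid, 1 C=O (running total 1).
CH(COOH): carboxylic acid, 1 C=O (running total 2).
CH(COOCH3): ester, 1 C=O (running total 3).
CH(OCOCH3): ester, 1 C=O (running total 4).
CH(COOH): carboxylic acid, 1 C=O (running total 5).
CH(COOH): carboxylic acid, 1 C=O (running total 6).
CH(NHCOCH3): amide, 1 C=O (running total 7).
CH(COCH3): ketone, 1 C=O (running total 8).
CO: ketone, 1 C=O (running total 9).
CH(COOH): carboxylic acid, 1 C=O (running total 10).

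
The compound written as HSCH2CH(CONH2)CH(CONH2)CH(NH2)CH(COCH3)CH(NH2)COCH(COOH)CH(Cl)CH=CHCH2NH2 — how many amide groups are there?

2

–SH on an sp³ carbon → thiol.
pendant –CONH2: carbonyl C bonded to C and N → amide.
pendant –CONH2: carbonyl C bonded to C and N → amide.
–NH2 on an sp³ carbon with no adjacent C=O → amine.
pendant –COCH3: carbonyl C bonded to two carbons → ketone.
–NH2 on an sp³ carbon with no adjacent C=O → amine.
–C(=O)– with carbon on both sides → ketone.
pendant –COOH: carbonyl C bonded to C and –OH → carboxylic acid.
halogen on an sp³ carbon → alkyl halide.
C=C double bond → alkene.
–NH2 on an sp³ carbon with no adjacent C=O → amine.
Amide appears at: CH(CONH2), CH(CONH2) → 2.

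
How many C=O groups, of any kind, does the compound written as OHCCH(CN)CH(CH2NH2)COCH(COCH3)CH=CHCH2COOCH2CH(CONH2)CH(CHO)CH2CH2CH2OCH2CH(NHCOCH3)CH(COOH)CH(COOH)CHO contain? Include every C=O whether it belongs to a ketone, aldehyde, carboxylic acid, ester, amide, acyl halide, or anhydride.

10

OHC: aldehyde, 1 C=O (running total 1).
CO: ketone, 1 C=O (running total 2).
CH(COCH3): ketone, 1 C=O (running total 3).
CH2COOCH2: ester, 1 C=O (running total 4).
CH(CONH2): amide, 1 C=O (running total 5).
CH(CHO): aldehyde, 1 C=O (running total 6).
CH(NHCOCH3): amide, 1 C=O (running total 7).
CH(COOH): carboxylic acid, 1 C=O (running total 8).
CH(COOH): carboxylic acid, 1 C=O (running total 9).
CHO: aldehyde, 1 C=O (running total 10).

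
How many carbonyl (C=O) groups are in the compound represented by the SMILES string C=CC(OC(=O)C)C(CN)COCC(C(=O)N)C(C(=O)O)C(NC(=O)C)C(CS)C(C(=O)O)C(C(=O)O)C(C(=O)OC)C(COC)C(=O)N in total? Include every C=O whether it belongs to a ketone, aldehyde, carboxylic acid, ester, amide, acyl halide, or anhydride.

CH(OCOCH3): ester, 1 C=O (running total 1).
CH(CONH2): amide, 1 C=O (running total 2).
CH(COOH): carboxylic acid, 1 C=O (running total 3).
CH(NHCOCH3): amide, 1 C=O (running total 4).
CH(COOH): carboxylic acid, 1 C=O (running total 5).
CH(COOH): carboxylic acid, 1 C=O (running total 6).
CH(COOCH3): ester, 1 C=O (running total 7).
CONH2: amide, 1 C=O (running total 8).

8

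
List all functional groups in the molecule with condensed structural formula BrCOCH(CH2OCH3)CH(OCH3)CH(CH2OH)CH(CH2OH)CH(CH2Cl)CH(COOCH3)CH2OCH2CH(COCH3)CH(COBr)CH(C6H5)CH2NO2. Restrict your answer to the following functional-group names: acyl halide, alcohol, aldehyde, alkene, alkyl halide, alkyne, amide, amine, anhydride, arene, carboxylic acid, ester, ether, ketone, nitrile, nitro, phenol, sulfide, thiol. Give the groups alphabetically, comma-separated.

Reading the structure from left to right:
  BrCO: –C(=O)Br: carbonyl C bonded to C and to a halogen → acyl halide (not alkyl halide).
  CH(CH2OCH3): pendant –CH2OCH3: C–O–C linkage → ether.
  CH(OCH3): pendant –OCH3: C–O–C with sp³ C, no adjacent C=O → ether.
  CH(CH2OH): pendant –CH2OH on an sp³ backbone C → alcohol.
  CH(CH2OH): pendant –CH2OH on an sp³ backbone C → alcohol.
  CH(CH2Cl): pendant –CH2X: halogen on sp³ carbon → alkyl halide.
  CH(COOCH3): pendant –COOCH3: carbonyl C bonded to C and –OCH3 → ester.
  CH2OCH2: C–O–C with sp³ carbons on both sides and no adjacent C=O → ether.
  CH(COCH3): pendant –COCH3: carbonyl C bonded to two carbons → ketone.
  CH(COBr): pendant –C(=O)X: carbonyl C bonded to C and halogen → acyl halide.
  CH(C6H5): pendant –C6H5: benzene ring → arene.
  CH2NO2: –NO2 on carbon → nitro group.

acyl halide, alcohol, alkyl halide, arene, ester, ether, ketone, nitro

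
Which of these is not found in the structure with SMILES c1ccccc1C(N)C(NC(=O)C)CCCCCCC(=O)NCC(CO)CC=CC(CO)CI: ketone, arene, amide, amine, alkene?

ketone

amide: present (CH(NHCOCH3) — pendant –NHC(=O)CH3: N bonded to a carbonyl → amide (not amine)).
alkene: present (CH=CH — C=C double bond → alkene).
amine: present (CH(NH2) — –NH2 on an sp³ carbon with no adjacent C=O → amine).
arene: present (C6H5 — C6H5– phenyl ring → arene).
ketone: absent. In each of CH(NHCOCH3) and CH2CONHCH2, the C=O is bonded to nitrogen, which defines an amide, not a ketone.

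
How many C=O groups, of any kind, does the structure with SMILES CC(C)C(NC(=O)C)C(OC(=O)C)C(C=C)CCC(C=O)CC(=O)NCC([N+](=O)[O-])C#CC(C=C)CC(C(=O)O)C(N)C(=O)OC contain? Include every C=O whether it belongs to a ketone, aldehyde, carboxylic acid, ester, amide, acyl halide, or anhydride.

6

CH(NHCOCH3): amide, 1 C=O (running total 1).
CH(OCOCH3): ester, 1 C=O (running total 2).
CH(CHO): aldehyde, 1 C=O (running total 3).
CH2CONHCH2: amide, 1 C=O (running total 4).
CH(COOH): carboxylic acid, 1 C=O (running total 5).
COOCH3: ester, 1 C=O (running total 6).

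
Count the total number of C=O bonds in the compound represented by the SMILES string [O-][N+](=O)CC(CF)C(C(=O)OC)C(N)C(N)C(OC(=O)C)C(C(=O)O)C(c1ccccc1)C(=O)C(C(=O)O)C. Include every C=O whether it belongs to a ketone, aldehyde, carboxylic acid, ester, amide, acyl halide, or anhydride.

CH(COOCH3): ester, 1 C=O (running total 1).
CH(OCOCH3): ester, 1 C=O (running total 2).
CH(COOH): carboxylic acid, 1 C=O (running total 3).
CO: ketone, 1 C=O (running total 4).
CH(COOH): carboxylic acid, 1 C=O (running total 5).

5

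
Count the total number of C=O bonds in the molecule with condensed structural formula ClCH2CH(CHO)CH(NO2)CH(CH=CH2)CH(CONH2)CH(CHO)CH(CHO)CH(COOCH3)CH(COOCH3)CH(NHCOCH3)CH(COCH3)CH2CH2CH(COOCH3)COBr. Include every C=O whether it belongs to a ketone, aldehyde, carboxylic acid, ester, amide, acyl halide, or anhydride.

CH(CHO): aldehyde, 1 C=O (running total 1).
CH(CONH2): amide, 1 C=O (running total 2).
CH(CHO): aldehyde, 1 C=O (running total 3).
CH(CHO): aldehyde, 1 C=O (running total 4).
CH(COOCH3): ester, 1 C=O (running total 5).
CH(COOCH3): ester, 1 C=O (running total 6).
CH(NHCOCH3): amide, 1 C=O (running total 7).
CH(COCH3): ketone, 1 C=O (running total 8).
CH(COOCH3): ester, 1 C=O (running total 9).
COBr: acyl halide, 1 C=O (running total 10).

10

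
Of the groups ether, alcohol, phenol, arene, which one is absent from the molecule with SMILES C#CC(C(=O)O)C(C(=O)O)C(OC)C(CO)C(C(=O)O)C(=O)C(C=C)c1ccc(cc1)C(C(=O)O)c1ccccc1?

arene: present (C6H4 — para-disubstituted benzene ring → arene).
ether: present (CH(OCH3) — pendant –OCH3: C–O–C with sp³ C, no adjacent C=O → ether).
alcohol: present (CH(CH2OH) — pendant –CH2OH on an sp³ backbone C → alcohol).
phenol: absent. In CH(CH2OH), the –OH is on an sp³ carbon, not on an aromatic ring, so it is an alcohol.

phenol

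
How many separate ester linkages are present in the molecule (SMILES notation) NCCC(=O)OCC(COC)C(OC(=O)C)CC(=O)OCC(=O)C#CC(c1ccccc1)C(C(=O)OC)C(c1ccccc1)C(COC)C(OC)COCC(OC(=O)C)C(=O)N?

Working along the chain:
  H2NCH2: –NH2 on an sp³ carbon with no adjacent C=O → amine.
  CH2COOCH2: –C(=O)–O–C with C on the carbonyl side → ester.
  CH(CH2OCH3): pendant –CH2OCH3: C–O–C linkage → ether.
  CH(OCOCH3): pendant –OC(=O)CH3: an acyloxy group → ester.
  CH2COOCH2: –C(=O)–O–C with C on the carbonyl side → ester.
  CO: –C(=O)– with carbon on both sides → ketone.
  C≡C: C≡C triple bond → alkyne.
  CH(C6H5): pendant –C6H5: benzene ring → arene.
  CH(COOCH3): pendant –COOCH3: carbonyl C bonded to C and –OCH3 → ester.
  CH(C6H5): pendant –C6H5: benzene ring → arene.
  CH(CH2OCH3): pendant –CH2OCH3: C–O–C linkage → ether.
  CH(OCH3): pendant –OCH3: C–O–C with sp³ C, no adjacent C=O → ether.
  CH2OCH2: C–O–C with sp³ carbons on both sides and no adjacent C=O → ether.
  CH(OCOCH3): pendant –OC(=O)CH3: an acyloxy group → ester.
  CONH2: –C(=O)NH2: carbonyl C bonded to C and to N → amide (the N is not a separate amine).
Ester appears at: CH2COOCH2, CH(OCOCH3), CH2COOCH2, CH(COOCH3), CH(OCOCH3) → 5.

5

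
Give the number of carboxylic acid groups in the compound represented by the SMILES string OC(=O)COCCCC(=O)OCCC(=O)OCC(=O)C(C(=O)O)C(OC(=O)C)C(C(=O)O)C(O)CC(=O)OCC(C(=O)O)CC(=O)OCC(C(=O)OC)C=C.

4

Reading the structure from left to right:
  HOOC: –COOH: carbonyl C bonded to –OH and C → carboxylic acid (the –OH is not a separate alcohol).
  CH2OCH2: C–O–C with sp³ carbons on both sides and no adjacent C=O → ether.
  CH2COOCH2: –C(=O)–O–C with C on the carbonyl side → ester.
  CH2COOCH2: –C(=O)–O–C with C on the carbonyl side → ester.
  CO: –C(=O)– with carbon on both sides → ketone.
  CH(COOH): pendant –COOH: carbonyl C bonded to C and –OH → carboxylic acid.
  CH(OCOCH3): pendant –OC(=O)CH3: an acyloxy group → ester.
  CH(COOH): pendant –COOH: carbonyl C bonded to C and –OH → carboxylic acid.
  CH(OH): –OH on an sp³ carbon → alcohol (secondary).
  CH2COOCH2: –C(=O)–O–C with C on the carbonyl side → ester.
  CH(COOH): pendant –COOH: carbonyl C bonded to C and –OH → carboxylic acid.
  CH2COOCH2: –C(=O)–O–C with C on the carbonyl side → ester.
  CH(COOCH3): pendant –COOCH3: carbonyl C bonded to C and –OCH3 → ester.
  CH=CH2: C=C double bond → alkene.
Carboxylic acid appears at: HOOC, CH(COOH), CH(COOH), CH(COOH) → 4.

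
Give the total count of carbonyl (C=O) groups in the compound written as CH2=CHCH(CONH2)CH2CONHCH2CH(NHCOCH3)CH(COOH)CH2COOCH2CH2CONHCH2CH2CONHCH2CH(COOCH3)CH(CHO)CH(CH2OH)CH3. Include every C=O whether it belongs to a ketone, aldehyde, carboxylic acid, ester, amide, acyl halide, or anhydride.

CH(CONH2): amide, 1 C=O (running total 1).
CH2CONHCH2: amide, 1 C=O (running total 2).
CH(NHCOCH3): amide, 1 C=O (running total 3).
CH(COOH): carboxylic acid, 1 C=O (running total 4).
CH2COOCH2: ester, 1 C=O (running total 5).
CH2CONHCH2: amide, 1 C=O (running total 6).
CH2CONHCH2: amide, 1 C=O (running total 7).
CH(COOCH3): ester, 1 C=O (running total 8).
CH(CHO): aldehyde, 1 C=O (running total 9).

9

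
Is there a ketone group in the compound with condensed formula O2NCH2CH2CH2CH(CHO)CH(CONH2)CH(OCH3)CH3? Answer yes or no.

–NO2 on carbon → nitro group.
pendant –CHO: carbonyl C bonded to C and H → aldehyde.
pendant –CONH2: carbonyl C bonded to C and N → amide.
pendant –OCH3: C–O–C with sp³ C, no adjacent C=O → ether.
In CH(CONH2), the C=O is bonded to nitrogen, which defines an amide, not a ketone. In CH(CHO), the carbonyl carbon carries an H, so it is an aldehyde, not a ketone.
The groups actually present are: aldehyde, amide, ether, nitro.

no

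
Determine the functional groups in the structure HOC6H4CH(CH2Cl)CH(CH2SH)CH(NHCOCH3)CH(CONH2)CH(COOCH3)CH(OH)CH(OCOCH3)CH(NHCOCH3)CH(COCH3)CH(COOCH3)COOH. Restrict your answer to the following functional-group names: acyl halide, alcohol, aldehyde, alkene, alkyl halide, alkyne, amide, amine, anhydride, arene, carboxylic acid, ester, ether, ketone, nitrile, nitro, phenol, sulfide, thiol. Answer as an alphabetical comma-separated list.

alcohol, alkyl halide, amide, arene, carboxylic acid, ester, ketone, phenol, thiol

Reading the structure from left to right:
  HOC6H4: –OH attached directly to an aromatic ring → phenol (not alcohol); the ring itself is an arene.
  CH(CH2Cl): pendant –CH2X: halogen on sp³ carbon → alkyl halide.
  CH(CH2SH): pendant –CH2SH → thiol.
  CH(NHCOCH3): pendant –NHC(=O)CH3: N bonded to a carbonyl → amide (not amine).
  CH(CONH2): pendant –CONH2: carbonyl C bonded to C and N → amide.
  CH(COOCH3): pendant –COOCH3: carbonyl C bonded to C and –OCH3 → ester.
  CH(OH): –OH on an sp³ carbon → alcohol (secondary).
  CH(OCOCH3): pendant –OC(=O)CH3: an acyloxy group → ester.
  CH(NHCOCH3): pendant –NHC(=O)CH3: N bonded to a carbonyl → amide (not amine).
  CH(COCH3): pendant –COCH3: carbonyl C bonded to two carbons → ketone.
  CH(COOCH3): pendant –COOCH3: carbonyl C bonded to C and –OCH3 → ester.
  COOH: –COOH: carbonyl C bonded to –OH and C → carboxylic acid (the –OH is not a separate alcohol).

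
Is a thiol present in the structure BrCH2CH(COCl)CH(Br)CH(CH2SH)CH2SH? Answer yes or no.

halogen on an sp³ carbon → alkyl halide.
pendant –C(=O)X: carbonyl C bonded to C and halogen → acyl halide.
halogen on an sp³ carbon → alkyl halide.
pendant –CH2SH → thiol.
–SH on an sp³ carbon → thiol.
The CH(CH2SH) segment supplies the thiol: pendant –CH2SH → thiol.

yes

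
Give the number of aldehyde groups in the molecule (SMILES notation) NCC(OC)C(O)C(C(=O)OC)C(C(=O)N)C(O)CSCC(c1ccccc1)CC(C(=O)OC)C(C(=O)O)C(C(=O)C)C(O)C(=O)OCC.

Taking each segment in turn:
  H2NCH2: –NH2 on an sp³ carbon with no adjacent C=O → amine.
  CH(OCH3): pendant –OCH3: C–O–C with sp³ C, no adjacent C=O → ether.
  CH(OH): –OH on an sp³ carbon → alcohol (secondary).
  CH(COOCH3): pendant –COOCH3: carbonyl C bonded to C and –OCH3 → ester.
  CH(CONH2): pendant –CONH2: carbonyl C bonded to C and N → amide.
  CH(OH): –OH on an sp³ carbon → alcohol (secondary).
  CH2SCH2: C–S–C linkage → sulfide (thioether).
  CH(C6H5): pendant –C6H5: benzene ring → arene.
  CH(COOCH3): pendant –COOCH3: carbonyl C bonded to C and –OCH3 → ester.
  CH(COOH): pendant –COOH: carbonyl C bonded to C and –OH → carboxylic acid.
  CH(COCH3): pendant –COCH3: carbonyl C bonded to two carbons → ketone.
  CH(OH): –OH on an sp³ carbon → alcohol (secondary).
  COOCH2CH3: –C(=O)OCH2CH3: carbonyl C bonded to C and to –OEt → ester.
No segment is a aldehyde: CH(COOCH3) is ester, not aldehyde; CH(COOCH3) is ester, not aldehyde; CH(COOH) is carboxylic acid, not aldehyde. → 0.

0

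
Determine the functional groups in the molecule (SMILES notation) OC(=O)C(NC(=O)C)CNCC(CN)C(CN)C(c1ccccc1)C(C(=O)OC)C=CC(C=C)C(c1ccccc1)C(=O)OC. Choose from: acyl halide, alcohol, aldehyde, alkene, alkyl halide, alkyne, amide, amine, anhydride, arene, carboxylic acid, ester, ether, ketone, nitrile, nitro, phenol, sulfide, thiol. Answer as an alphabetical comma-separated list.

Taking each segment in turn:
  HOOC: –COOH: carbonyl C bonded to –OH and C → carboxylic acid (the –OH is not a separate alcohol).
  CH(NHCOCH3): pendant –NHC(=O)CH3: N bonded to a carbonyl → amide (not amine).
  CH2NHCH2: C–N–C with sp³ carbons and no adjacent C=O → amine (secondary).
  CH(CH2NH2): pendant –CH2NH2: N on sp³ C, no adjacent C=O → amine.
  CH(CH2NH2): pendant –CH2NH2: N on sp³ C, no adjacent C=O → amine.
  CH(C6H5): pendant –C6H5: benzene ring → arene.
  CH(COOCH3): pendant –COOCH3: carbonyl C bonded to C and –OCH3 → ester.
  CH=CH: C=C double bond → alkene.
  CH(CH=CH2): pendant –CH=CH2: C=C double bond → alkene.
  CH(C6H5): pendant –C6H5: benzene ring → arene.
  COOCH3: –C(=O)OCH3: carbonyl C bonded to C and to –OCH3 → ester (not ketone + ether).

alkene, amide, amine, arene, carboxylic acid, ester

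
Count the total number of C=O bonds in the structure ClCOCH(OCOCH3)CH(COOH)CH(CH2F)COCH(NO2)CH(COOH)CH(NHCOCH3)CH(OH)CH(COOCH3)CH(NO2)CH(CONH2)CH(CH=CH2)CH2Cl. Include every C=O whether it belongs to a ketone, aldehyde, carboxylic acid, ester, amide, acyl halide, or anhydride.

ClCO: acyl halide, 1 C=O (running total 1).
CH(OCOCH3): ester, 1 C=O (running total 2).
CH(COOH): carboxylic acid, 1 C=O (running total 3).
CO: ketone, 1 C=O (running total 4).
CH(COOH): carboxylic acid, 1 C=O (running total 5).
CH(NHCOCH3): amide, 1 C=O (running total 6).
CH(COOCH3): ester, 1 C=O (running total 7).
CH(CONH2): amide, 1 C=O (running total 8).

8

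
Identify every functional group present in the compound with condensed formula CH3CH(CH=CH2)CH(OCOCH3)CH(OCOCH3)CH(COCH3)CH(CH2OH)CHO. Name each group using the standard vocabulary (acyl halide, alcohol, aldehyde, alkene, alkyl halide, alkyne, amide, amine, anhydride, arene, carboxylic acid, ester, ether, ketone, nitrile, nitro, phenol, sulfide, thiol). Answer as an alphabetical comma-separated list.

alcohol, aldehyde, alkene, ester, ketone

pendant –CH=CH2: C=C double bond → alkene.
pendant –OC(=O)CH3: an acyloxy group → ester.
pendant –OC(=O)CH3: an acyloxy group → ester.
pendant –COCH3: carbonyl C bonded to two carbons → ketone.
pendant –CH2OH on an sp³ backbone C → alcohol.
terminal –CHO: carbonyl C bonded to H and C → aldehyde.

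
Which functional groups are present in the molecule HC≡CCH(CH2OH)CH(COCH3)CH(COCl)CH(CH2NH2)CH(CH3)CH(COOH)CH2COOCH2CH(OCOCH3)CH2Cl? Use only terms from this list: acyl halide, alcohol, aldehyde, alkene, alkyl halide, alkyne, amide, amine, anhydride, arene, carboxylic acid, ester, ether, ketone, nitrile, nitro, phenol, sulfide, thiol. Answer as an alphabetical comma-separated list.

acyl halide, alcohol, alkyl halide, alkyne, amine, carboxylic acid, ester, ketone

Reading the structure from left to right:
  HC≡C: C≡C triple bond → alkyne.
  CH(CH2OH): pendant –CH2OH on an sp³ backbone C → alcohol.
  CH(COCH3): pendant –COCH3: carbonyl C bonded to two carbons → ketone.
  CH(COCl): pendant –C(=O)X: carbonyl C bonded to C and halogen → acyl halide.
  CH(CH2NH2): pendant –CH2NH2: N on sp³ C, no adjacent C=O → amine.
  CH(COOH): pendant –COOH: carbonyl C bonded to C and –OH → carboxylic acid.
  CH2COOCH2: –C(=O)–O–C with C on the carbonyl side → ester.
  CH(OCOCH3): pendant –OC(=O)CH3: an acyloxy group → ester.
  CH2Cl: halogen on an sp³ carbon → alkyl halide.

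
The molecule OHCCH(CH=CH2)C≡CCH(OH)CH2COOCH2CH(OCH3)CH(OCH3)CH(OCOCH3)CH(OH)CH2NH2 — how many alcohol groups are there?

2

terminal –CHO: carbonyl C bonded to H and C → aldehyde.
pendant –CH=CH2: C=C double bond → alkene.
C≡C triple bond → alkyne.
–OH on an sp³ carbon → alcohol (secondary).
–C(=O)–O–C with C on the carbonyl side → ester.
pendant –OCH3: C–O–C with sp³ C, no adjacent C=O → ether.
pendant –OCH3: C–O–C with sp³ C, no adjacent C=O → ether.
pendant –OC(=O)CH3: an acyloxy group → ester.
–OH on an sp³ carbon → alcohol (secondary).
–NH2 on an sp³ carbon with no adjacent C=O → amine.
Alcohol appears at: CH(OH), CH(OH) → 2.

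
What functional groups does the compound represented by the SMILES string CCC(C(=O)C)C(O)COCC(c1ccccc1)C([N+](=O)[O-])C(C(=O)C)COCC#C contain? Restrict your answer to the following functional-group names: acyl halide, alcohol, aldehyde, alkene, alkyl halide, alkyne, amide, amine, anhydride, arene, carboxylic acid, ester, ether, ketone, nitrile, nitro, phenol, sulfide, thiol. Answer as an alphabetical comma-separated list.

alcohol, alkyne, arene, ether, ketone, nitro

Taking each segment in turn:
  CH(COCH3): pendant –COCH3: carbonyl C bonded to two carbons → ketone.
  CH(OH): –OH on an sp³ carbon → alcohol (secondary).
  CH2OCH2: C–O–C with sp³ carbons on both sides and no adjacent C=O → ether.
  CH(C6H5): pendant –C6H5: benzene ring → arene.
  CH(NO2): –NO2 on an sp³ carbon → nitro (the N=O is not a carbonyl).
  CH(COCH3): pendant –COCH3: carbonyl C bonded to two carbons → ketone.
  CH2OCH2: C–O–C with sp³ carbons on both sides and no adjacent C=O → ether.
  C≡CH: C≡C triple bond → alkyne.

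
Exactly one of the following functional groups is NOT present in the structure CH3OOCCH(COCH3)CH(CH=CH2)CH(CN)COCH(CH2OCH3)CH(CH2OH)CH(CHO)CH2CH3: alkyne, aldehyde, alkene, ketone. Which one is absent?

ketone: present (CH(COCH3) — pendant –COCH3: carbonyl C bonded to two carbons → ketone).
alkene: present (CH(CH=CH2) — pendant –CH=CH2: C=C double bond → alkene).
aldehyde: present (CH(CHO) — pendant –CHO: carbonyl C bonded to C and H → aldehyde).
alkyne: absent. In CH(CN), the triple bond is C≡N, not C≡C, so it is a nitrile.

alkyne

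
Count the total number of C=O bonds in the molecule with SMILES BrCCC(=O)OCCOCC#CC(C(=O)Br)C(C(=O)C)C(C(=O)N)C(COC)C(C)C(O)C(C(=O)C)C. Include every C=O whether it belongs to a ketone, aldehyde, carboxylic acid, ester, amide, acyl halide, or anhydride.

5

CH2COOCH2: ester, 1 C=O (running total 1).
CH(COBr): acyl halide, 1 C=O (running total 2).
CH(COCH3): ketone, 1 C=O (running total 3).
CH(CONH2): amide, 1 C=O (running total 4).
CH(COCH3): ketone, 1 C=O (running total 5).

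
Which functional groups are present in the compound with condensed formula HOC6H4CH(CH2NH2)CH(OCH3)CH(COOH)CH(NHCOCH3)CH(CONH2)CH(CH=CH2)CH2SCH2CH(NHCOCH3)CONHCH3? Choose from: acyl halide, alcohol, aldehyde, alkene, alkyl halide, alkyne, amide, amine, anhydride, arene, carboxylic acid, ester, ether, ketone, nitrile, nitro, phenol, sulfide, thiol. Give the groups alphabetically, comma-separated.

alkene, amide, amine, arene, carboxylic acid, ether, phenol, sulfide

Working along the chain:
  HOC6H4: –OH attached directly to an aromatic ring → phenol (not alcohol); the ring itself is an arene.
  CH(CH2NH2): pendant –CH2NH2: N on sp³ C, no adjacent C=O → amine.
  CH(OCH3): pendant –OCH3: C–O–C with sp³ C, no adjacent C=O → ether.
  CH(COOH): pendant –COOH: carbonyl C bonded to C and –OH → carboxylic acid.
  CH(NHCOCH3): pendant –NHC(=O)CH3: N bonded to a carbonyl → amide (not amine).
  CH(CONH2): pendant –CONH2: carbonyl C bonded to C and N → amide.
  CH(CH=CH2): pendant –CH=CH2: C=C double bond → alkene.
  CH2SCH2: C–S–C linkage → sulfide (thioether).
  CH(NHCOCH3): pendant –NHC(=O)CH3: N bonded to a carbonyl → amide (not amine).
  CONHCH3: –C(=O)NHCH3: carbonyl C bonded to C and to N → amide (the N is not an amine).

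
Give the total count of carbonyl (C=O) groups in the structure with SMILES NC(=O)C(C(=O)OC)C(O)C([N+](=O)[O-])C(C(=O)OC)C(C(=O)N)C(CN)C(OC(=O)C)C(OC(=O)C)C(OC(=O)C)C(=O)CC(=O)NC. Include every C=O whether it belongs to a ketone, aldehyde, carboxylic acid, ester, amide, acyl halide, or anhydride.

H2NCO: amide, 1 C=O (running total 1).
CH(COOCH3): ester, 1 C=O (running total 2).
CH(COOCH3): ester, 1 C=O (running total 3).
CH(CONH2): amide, 1 C=O (running total 4).
CH(OCOCH3): ester, 1 C=O (running total 5).
CH(OCOCH3): ester, 1 C=O (running total 6).
CH(OCOCH3): ester, 1 C=O (running total 7).
CO: ketone, 1 C=O (running total 8).
CONHCH3: amide, 1 C=O (running total 9).

9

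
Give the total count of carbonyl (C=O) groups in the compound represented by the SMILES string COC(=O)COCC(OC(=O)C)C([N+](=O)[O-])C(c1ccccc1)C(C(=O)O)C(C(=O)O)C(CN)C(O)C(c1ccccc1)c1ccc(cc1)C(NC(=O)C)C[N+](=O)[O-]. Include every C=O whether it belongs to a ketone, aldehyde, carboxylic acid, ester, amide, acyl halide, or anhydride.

5

CH3OOC: ester, 1 C=O (running total 1).
CH(OCOCH3): ester, 1 C=O (running total 2).
CH(COOH): carboxylic acid, 1 C=O (running total 3).
CH(COOH): carboxylic acid, 1 C=O (running total 4).
CH(NHCOCH3): amide, 1 C=O (running total 5).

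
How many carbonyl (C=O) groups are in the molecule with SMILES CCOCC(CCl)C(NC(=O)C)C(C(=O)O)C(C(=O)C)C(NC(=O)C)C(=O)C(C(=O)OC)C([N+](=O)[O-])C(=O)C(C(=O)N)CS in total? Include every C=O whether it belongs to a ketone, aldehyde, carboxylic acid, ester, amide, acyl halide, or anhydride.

8

CH(NHCOCH3): amide, 1 C=O (running total 1).
CH(COOH): carboxylic acid, 1 C=O (running total 2).
CH(COCH3): ketone, 1 C=O (running total 3).
CH(NHCOCH3): amide, 1 C=O (running total 4).
CO: ketone, 1 C=O (running total 5).
CH(COOCH3): ester, 1 C=O (running total 6).
CO: ketone, 1 C=O (running total 7).
CH(CONH2): amide, 1 C=O (running total 8).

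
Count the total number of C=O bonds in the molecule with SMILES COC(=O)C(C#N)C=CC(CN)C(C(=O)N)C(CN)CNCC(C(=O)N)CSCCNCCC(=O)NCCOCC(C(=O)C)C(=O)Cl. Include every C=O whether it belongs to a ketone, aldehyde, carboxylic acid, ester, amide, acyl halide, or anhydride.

CH3OOC: ester, 1 C=O (running total 1).
CH(CONH2): amide, 1 C=O (running total 2).
CH(CONH2): amide, 1 C=O (running total 3).
CH2CONHCH2: amide, 1 C=O (running total 4).
CH(COCH3): ketone, 1 C=O (running total 5).
COCl: acyl halide, 1 C=O (running total 6).

6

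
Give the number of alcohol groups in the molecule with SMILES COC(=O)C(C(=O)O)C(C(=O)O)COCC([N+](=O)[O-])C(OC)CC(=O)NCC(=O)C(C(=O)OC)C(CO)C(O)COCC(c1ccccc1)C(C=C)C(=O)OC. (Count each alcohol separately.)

CH3O–C(=O)–: carbonyl C bonded to C and to –OCH3 → ester (not ketone + ether).
pendant –COOH: carbonyl C bonded to C and –OH → carboxylic acid.
pendant –COOH: carbonyl C bonded to C and –OH → carboxylic acid.
C–O–C with sp³ carbons on both sides and no adjacent C=O → ether.
–NO2 on an sp³ carbon → nitro (the N=O is not a carbonyl).
pendant –OCH3: C–O–C with sp³ C, no adjacent C=O → ether.
–C(=O)–N– linkage → amide (the N is not an amine).
–C(=O)– with carbon on both sides → ketone.
pendant –COOCH3: carbonyl C bonded to C and –OCH3 → ester.
pendant –CH2OH on an sp³ backbone C → alcohol.
–OH on an sp³ carbon → alcohol (secondary).
C–O–C with sp³ carbons on both sides and no adjacent C=O → ether.
pendant –C6H5: benzene ring → arene.
pendant –CH=CH2: C=C double bond → alkene.
–C(=O)OCH3: carbonyl C bonded to C and to –OCH3 → ester (not ketone + ether).
Alcohol appears at: CH(CH2OH), CH(OH) → 2.

2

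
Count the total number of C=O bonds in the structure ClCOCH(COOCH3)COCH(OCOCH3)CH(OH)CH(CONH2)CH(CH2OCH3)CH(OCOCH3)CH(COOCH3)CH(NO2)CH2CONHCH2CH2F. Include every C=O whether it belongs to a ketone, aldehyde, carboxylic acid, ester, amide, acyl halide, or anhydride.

ClCO: acyl halide, 1 C=O (running total 1).
CH(COOCH3): ester, 1 C=O (running total 2).
CO: ketone, 1 C=O (running total 3).
CH(OCOCH3): ester, 1 C=O (running total 4).
CH(CONH2): amide, 1 C=O (running total 5).
CH(OCOCH3): ester, 1 C=O (running total 6).
CH(COOCH3): ester, 1 C=O (running total 7).
CH2CONHCH2: amide, 1 C=O (running total 8).

8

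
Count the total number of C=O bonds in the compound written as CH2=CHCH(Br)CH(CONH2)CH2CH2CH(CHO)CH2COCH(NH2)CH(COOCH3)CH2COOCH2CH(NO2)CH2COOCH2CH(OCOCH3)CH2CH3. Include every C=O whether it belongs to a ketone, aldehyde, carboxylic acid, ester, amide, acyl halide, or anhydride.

7

CH(CONH2): amide, 1 C=O (running total 1).
CH(CHO): aldehyde, 1 C=O (running total 2).
CO: ketone, 1 C=O (running total 3).
CH(COOCH3): ester, 1 C=O (running total 4).
CH2COOCH2: ester, 1 C=O (running total 5).
CH2COOCH2: ester, 1 C=O (running total 6).
CH(OCOCH3): ester, 1 C=O (running total 7).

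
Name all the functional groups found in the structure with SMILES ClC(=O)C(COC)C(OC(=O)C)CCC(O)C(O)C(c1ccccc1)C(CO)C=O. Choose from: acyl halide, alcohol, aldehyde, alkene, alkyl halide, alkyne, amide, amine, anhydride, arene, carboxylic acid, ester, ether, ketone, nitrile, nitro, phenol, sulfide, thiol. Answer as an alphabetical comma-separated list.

Reading the structure from left to right:
  ClCO: –C(=O)Cl: carbonyl C bonded to C and to a halogen → acyl halide (not alkyl halide).
  CH(CH2OCH3): pendant –CH2OCH3: C–O–C linkage → ether.
  CH(OCOCH3): pendant –OC(=O)CH3: an acyloxy group → ester.
  CH(OH): –OH on an sp³ carbon → alcohol (secondary).
  CH(OH): –OH on an sp³ carbon → alcohol (secondary).
  CH(C6H5): pendant –C6H5: benzene ring → arene.
  CH(CH2OH): pendant –CH2OH on an sp³ backbone C → alcohol.
  CHO: terminal –CHO: carbonyl C bonded to H and C → aldehyde.

acyl halide, alcohol, aldehyde, arene, ester, ether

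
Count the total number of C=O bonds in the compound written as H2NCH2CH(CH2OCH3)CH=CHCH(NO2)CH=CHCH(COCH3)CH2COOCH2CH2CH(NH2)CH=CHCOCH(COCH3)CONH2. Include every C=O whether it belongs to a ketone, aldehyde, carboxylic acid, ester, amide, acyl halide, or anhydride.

5

CH(COCH3): ketone, 1 C=O (running total 1).
CH2COOCH2: ester, 1 C=O (running total 2).
CO: ketone, 1 C=O (running total 3).
CH(COCH3): ketone, 1 C=O (running total 4).
CONH2: amide, 1 C=O (running total 5).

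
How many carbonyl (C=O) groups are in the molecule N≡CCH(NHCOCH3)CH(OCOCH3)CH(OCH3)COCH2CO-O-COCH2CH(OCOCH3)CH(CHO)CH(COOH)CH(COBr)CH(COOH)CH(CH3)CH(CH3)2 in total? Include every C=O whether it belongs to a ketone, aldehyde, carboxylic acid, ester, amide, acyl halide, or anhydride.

10

CH(NHCOCH3): amide, 1 C=O (running total 1).
CH(OCOCH3): ester, 1 C=O (running total 2).
CO: ketone, 1 C=O (running total 3).
CH2CO-O-COCH2: anhydride, 2 C=O (running total 5).
CH(OCOCH3): ester, 1 C=O (running total 6).
CH(CHO): aldehyde, 1 C=O (running total 7).
CH(COOH): carboxylic acid, 1 C=O (running total 8).
CH(COBr): acyl halide, 1 C=O (running total 9).
CH(COOH): carboxylic acid, 1 C=O (running total 10).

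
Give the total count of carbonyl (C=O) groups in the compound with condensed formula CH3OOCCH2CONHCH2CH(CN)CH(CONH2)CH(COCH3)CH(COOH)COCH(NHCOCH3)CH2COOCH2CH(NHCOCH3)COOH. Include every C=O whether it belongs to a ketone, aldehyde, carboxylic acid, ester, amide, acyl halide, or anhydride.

10

CH3OOC: ester, 1 C=O (running total 1).
CH2CONHCH2: amide, 1 C=O (running total 2).
CH(CONH2): amide, 1 C=O (running total 3).
CH(COCH3): ketone, 1 C=O (running total 4).
CH(COOH): carboxylic acid, 1 C=O (running total 5).
CO: ketone, 1 C=O (running total 6).
CH(NHCOCH3): amide, 1 C=O (running total 7).
CH2COOCH2: ester, 1 C=O (running total 8).
CH(NHCOCH3): amide, 1 C=O (running total 9).
COOH: carboxylic acid, 1 C=O (running total 10).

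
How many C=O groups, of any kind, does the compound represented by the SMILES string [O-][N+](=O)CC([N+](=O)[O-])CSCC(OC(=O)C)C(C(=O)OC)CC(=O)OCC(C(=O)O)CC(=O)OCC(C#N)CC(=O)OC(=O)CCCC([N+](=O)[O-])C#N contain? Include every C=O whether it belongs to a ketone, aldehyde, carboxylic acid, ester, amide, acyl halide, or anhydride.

CH(OCOCH3): ester, 1 C=O (running total 1).
CH(COOCH3): ester, 1 C=O (running total 2).
CH2COOCH2: ester, 1 C=O (running total 3).
CH(COOH): carboxylic acid, 1 C=O (running total 4).
CH2COOCH2: ester, 1 C=O (running total 5).
CH2CO-O-COCH2: anhydride, 2 C=O (running total 7).

7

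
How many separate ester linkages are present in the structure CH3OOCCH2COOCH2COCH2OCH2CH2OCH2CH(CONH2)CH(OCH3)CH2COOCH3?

CH3O–C(=O)–: carbonyl C bonded to C and to –OCH3 → ester (not ketone + ether).
–C(=O)–O–C with C on the carbonyl side → ester.
–C(=O)– with carbon on both sides → ketone.
C–O–C with sp³ carbons on both sides and no adjacent C=O → ether.
C–O–C with sp³ carbons on both sides and no adjacent C=O → ether.
pendant –CONH2: carbonyl C bonded to C and N → amide.
pendant –OCH3: C–O–C with sp³ C, no adjacent C=O → ether.
–C(=O)OCH3: carbonyl C bonded to C and to –OCH3 → ester (not ketone + ether).
Ester appears at: CH3OOC, CH2COOCH2, COOCH3 → 3.

3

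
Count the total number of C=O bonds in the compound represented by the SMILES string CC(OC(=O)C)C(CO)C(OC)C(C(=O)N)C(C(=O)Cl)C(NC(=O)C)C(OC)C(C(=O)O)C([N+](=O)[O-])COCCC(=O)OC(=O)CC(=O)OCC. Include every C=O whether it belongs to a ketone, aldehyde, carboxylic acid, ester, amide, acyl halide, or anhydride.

CH(OCOCH3): ester, 1 C=O (running total 1).
CH(CONH2): amide, 1 C=O (running total 2).
CH(COCl): acyl halide, 1 C=O (running total 3).
CH(NHCOCH3): amide, 1 C=O (running total 4).
CH(COOH): carboxylic acid, 1 C=O (running total 5).
CH2CO-O-COCH2: anhydride, 2 C=O (running total 7).
COOCH2CH3: ester, 1 C=O (running total 8).

8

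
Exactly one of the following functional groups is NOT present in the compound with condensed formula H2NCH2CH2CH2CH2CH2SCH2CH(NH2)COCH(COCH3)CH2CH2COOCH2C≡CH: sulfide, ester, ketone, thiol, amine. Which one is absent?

thiol

ester: present (CH2COOCH2 — –C(=O)–O–C with C on the carbonyl side → ester).
amine: present (H2NCH2 — –NH2 on an sp³ carbon with no adjacent C=O → amine).
sulfide: present (CH2SCH2 — C–S–C linkage → sulfide (thioether)).
ketone: present (CO — –C(=O)– with carbon on both sides → ketone).
thiol: no segment matches this pattern.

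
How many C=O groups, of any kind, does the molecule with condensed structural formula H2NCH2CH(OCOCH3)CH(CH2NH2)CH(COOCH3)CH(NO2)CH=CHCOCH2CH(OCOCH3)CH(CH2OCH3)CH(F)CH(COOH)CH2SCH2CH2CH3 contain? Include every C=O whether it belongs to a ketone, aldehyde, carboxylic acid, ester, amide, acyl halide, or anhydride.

5

CH(OCOCH3): ester, 1 C=O (running total 1).
CH(COOCH3): ester, 1 C=O (running total 2).
CO: ketone, 1 C=O (running total 3).
CH(OCOCH3): ester, 1 C=O (running total 4).
CH(COOH): carboxylic acid, 1 C=O (running total 5).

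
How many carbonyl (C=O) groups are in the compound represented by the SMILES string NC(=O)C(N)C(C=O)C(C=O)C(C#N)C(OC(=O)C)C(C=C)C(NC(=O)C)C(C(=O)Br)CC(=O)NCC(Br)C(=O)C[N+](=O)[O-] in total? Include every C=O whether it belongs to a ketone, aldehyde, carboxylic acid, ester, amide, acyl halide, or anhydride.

8

H2NCO: amide, 1 C=O (running total 1).
CH(CHO): aldehyde, 1 C=O (running total 2).
CH(CHO): aldehyde, 1 C=O (running total 3).
CH(OCOCH3): ester, 1 C=O (running total 4).
CH(NHCOCH3): amide, 1 C=O (running total 5).
CH(COBr): acyl halide, 1 C=O (running total 6).
CH2CONHCH2: amide, 1 C=O (running total 7).
CO: ketone, 1 C=O (running total 8).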